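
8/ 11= 0.73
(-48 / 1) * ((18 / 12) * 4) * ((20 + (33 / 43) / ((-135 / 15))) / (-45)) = 127.45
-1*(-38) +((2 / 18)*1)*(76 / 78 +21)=14195 / 351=40.44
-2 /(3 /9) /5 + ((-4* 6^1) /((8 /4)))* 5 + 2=-296 /5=-59.20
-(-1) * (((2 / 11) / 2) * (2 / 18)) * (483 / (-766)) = -161 / 25278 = -0.01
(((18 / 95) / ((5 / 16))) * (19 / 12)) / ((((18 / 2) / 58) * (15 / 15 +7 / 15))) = 232 / 55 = 4.22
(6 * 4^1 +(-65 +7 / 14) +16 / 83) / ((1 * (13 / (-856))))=2863748 / 1079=2654.08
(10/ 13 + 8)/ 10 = 57/ 65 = 0.88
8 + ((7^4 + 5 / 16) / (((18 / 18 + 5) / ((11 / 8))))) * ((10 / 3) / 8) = 242987 / 1024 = 237.29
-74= -74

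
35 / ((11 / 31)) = 1085 / 11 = 98.64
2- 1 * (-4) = 6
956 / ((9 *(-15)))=-956 / 135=-7.08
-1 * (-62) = 62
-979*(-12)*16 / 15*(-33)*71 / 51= -48934336 / 85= -575698.07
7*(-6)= -42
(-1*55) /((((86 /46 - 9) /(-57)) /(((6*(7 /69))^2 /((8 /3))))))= -460845 /7544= -61.09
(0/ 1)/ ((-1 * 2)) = 0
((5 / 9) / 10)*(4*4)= 8 / 9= 0.89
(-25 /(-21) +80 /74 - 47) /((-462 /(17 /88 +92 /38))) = 25318289 /100034088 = 0.25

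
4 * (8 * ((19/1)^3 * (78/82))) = 8560032/41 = 208781.27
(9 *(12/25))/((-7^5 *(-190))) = 0.00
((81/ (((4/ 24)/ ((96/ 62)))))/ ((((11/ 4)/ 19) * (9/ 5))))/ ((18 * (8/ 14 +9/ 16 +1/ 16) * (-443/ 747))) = -2289047040/ 10121221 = -226.16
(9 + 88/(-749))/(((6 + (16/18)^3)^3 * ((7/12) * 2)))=7732525539951/305780826342404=0.03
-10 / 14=-5 / 7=-0.71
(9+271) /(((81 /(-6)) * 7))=-80 /27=-2.96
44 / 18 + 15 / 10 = 71 / 18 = 3.94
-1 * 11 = -11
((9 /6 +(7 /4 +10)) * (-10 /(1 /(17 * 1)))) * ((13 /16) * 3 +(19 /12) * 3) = -518075 /32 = -16189.84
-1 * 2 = -2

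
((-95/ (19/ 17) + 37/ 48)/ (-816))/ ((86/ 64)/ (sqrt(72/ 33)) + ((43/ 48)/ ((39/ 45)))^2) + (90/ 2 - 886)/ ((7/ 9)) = -367952246908/ 340401999 - 230944246 *sqrt(66)/ 6273122553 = -1081.23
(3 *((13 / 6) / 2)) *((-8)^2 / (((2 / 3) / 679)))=211848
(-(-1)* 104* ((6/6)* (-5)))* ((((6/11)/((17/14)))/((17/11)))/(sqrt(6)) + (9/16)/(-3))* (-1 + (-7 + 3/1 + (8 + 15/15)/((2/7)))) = 10335/4-192920* sqrt(6)/289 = 948.61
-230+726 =496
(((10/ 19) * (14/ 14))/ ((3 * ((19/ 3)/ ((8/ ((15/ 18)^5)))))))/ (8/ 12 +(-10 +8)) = -93312/ 225625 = -0.41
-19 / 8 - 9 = -91 / 8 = -11.38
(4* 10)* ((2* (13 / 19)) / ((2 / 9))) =4680 / 19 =246.32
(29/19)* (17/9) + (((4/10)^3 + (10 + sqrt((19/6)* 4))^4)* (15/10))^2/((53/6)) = 54027466688* sqrt(114)/3975 + 20657332145510369/141609375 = 290996333.84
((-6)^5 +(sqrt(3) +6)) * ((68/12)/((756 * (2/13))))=-40885/108 +221 * sqrt(3)/4536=-378.48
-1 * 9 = -9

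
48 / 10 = 24 / 5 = 4.80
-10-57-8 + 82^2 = 6649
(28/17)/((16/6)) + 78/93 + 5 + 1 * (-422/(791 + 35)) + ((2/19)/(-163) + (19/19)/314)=629466277289/105828228079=5.95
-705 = -705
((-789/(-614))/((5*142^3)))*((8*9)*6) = 0.00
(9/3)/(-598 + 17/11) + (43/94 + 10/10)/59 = 238613/12129102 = 0.02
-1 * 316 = -316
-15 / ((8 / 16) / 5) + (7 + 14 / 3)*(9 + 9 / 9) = -100 / 3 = -33.33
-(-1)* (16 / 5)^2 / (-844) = -64 / 5275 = -0.01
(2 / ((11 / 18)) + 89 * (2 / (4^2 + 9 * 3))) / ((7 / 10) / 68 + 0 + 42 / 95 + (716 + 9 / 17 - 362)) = 9059504 / 433870129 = 0.02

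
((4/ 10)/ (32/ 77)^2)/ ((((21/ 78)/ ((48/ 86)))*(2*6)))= 0.40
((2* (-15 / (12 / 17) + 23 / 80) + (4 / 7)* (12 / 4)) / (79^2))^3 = -1427248046979 / 5336255823596992000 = -0.00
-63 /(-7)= 9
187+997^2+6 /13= 12924554 /13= 994196.46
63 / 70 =9 / 10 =0.90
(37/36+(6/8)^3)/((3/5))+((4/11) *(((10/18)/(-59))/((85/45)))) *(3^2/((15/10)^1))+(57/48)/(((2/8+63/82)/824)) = 3067098515681/3183859008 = 963.33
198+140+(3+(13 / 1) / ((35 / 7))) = 1718 / 5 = 343.60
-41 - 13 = -54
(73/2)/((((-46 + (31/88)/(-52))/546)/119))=-10852217376/210527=-51547.87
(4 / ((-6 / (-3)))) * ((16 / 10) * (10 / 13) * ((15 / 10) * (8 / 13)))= 2.27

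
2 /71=0.03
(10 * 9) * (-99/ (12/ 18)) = -13365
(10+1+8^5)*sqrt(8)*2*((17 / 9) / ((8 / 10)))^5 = 145442164384375*sqrt(2) / 15116544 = 13606700.14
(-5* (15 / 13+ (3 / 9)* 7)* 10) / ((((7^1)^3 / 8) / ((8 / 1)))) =-435200 / 13377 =-32.53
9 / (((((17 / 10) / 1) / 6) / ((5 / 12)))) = 225 / 17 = 13.24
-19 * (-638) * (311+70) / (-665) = -243078 / 35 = -6945.09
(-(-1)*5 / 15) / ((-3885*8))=-1 / 93240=-0.00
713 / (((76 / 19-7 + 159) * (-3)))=-1.52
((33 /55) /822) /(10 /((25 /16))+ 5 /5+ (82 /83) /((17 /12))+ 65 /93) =0.00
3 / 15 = 1 / 5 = 0.20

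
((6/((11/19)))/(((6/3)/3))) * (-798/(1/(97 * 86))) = -103484785.09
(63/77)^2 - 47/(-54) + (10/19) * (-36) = -2161081/124146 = -17.41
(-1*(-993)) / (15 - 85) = -14.19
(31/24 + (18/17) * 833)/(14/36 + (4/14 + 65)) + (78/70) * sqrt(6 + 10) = 4148973/231700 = 17.91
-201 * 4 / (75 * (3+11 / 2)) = -536 / 425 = -1.26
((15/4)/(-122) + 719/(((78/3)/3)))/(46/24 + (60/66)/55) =42.90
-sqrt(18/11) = -3 * sqrt(22)/11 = -1.28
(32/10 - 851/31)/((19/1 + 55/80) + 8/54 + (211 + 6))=-1623888/15858515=-0.10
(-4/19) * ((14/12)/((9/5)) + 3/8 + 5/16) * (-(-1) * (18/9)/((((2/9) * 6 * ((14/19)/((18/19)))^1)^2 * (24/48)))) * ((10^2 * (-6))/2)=1168425/3724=313.76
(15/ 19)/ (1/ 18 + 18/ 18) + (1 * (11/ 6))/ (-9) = 10609/ 19494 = 0.54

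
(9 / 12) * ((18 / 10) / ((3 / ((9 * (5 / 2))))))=81 / 8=10.12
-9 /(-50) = 9 /50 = 0.18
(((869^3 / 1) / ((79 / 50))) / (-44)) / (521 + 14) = -3775805 / 214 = -17643.95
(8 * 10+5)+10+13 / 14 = 1343 / 14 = 95.93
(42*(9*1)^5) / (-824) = -1240029 / 412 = -3009.78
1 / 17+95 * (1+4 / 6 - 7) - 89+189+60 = -17677 / 51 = -346.61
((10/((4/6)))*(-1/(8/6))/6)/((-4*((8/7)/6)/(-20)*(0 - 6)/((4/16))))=525/256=2.05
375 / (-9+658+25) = 0.56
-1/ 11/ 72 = -1/ 792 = -0.00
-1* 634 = -634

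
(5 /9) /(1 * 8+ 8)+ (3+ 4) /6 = 173 /144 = 1.20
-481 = -481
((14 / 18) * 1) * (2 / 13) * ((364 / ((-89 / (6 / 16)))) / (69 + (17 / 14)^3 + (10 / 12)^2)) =-403368 / 157119799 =-0.00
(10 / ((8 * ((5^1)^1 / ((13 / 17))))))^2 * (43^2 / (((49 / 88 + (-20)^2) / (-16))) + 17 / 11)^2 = 132856624707730729 / 695179244527504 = 191.11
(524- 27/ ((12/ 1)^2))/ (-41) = -8381/ 656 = -12.78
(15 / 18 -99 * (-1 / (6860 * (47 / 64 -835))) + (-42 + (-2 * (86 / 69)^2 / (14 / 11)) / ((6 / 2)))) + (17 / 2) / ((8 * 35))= -175569978622921 / 4185215857872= -41.95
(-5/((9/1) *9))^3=-125/531441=-0.00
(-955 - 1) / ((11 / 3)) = -2868 / 11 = -260.73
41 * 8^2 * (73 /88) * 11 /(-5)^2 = 23944 /25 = 957.76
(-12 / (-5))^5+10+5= 295707 / 3125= 94.63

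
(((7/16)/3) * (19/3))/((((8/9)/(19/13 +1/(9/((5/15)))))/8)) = 34979/2808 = 12.46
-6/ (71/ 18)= -108/ 71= -1.52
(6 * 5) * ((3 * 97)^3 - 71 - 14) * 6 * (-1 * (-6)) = 26613452880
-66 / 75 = -22 / 25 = -0.88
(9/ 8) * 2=9/ 4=2.25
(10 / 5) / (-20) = -1 / 10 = -0.10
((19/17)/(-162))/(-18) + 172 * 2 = 17052787/49572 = 344.00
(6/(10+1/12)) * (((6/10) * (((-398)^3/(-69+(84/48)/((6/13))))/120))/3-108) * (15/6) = 2117494512/946825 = 2236.42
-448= -448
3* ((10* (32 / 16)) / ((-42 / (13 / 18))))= -65 / 63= -1.03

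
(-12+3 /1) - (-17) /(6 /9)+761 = 1555 /2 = 777.50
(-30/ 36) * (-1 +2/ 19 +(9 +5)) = -415/ 38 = -10.92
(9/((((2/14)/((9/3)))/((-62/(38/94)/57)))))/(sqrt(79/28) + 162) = -832727952/265245833 + 367164* sqrt(553)/265245833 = -3.11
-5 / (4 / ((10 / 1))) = -25 / 2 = -12.50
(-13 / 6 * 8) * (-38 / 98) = 988 / 147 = 6.72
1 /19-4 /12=-16 /57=-0.28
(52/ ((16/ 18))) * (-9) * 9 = -9477/ 2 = -4738.50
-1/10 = -0.10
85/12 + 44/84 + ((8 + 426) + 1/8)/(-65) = 3379/3640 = 0.93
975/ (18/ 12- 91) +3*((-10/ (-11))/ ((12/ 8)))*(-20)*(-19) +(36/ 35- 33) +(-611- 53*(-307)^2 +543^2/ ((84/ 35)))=-1343099928799/ 275660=-4872306.21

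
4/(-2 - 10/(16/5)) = -32/41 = -0.78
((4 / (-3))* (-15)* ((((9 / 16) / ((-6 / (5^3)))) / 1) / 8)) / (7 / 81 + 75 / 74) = -5619375 / 210976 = -26.64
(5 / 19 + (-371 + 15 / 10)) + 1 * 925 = 555.76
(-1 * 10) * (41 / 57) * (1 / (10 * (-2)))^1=41 / 114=0.36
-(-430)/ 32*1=215/ 16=13.44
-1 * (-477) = 477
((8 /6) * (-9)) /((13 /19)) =-228 /13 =-17.54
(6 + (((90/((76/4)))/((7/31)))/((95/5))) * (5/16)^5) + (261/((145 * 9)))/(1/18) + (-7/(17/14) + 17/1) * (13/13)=2346725546171/112614440960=20.84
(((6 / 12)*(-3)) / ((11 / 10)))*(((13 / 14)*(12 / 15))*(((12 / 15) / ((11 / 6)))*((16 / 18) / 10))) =-832 / 21175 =-0.04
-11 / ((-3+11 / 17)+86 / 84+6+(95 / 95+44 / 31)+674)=-243474 / 15075251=-0.02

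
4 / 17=0.24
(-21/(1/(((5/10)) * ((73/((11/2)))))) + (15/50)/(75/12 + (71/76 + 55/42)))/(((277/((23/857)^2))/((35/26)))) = -192334571709/394374667599484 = -0.00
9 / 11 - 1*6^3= -2367 / 11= -215.18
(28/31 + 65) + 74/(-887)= 1809847/27497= 65.82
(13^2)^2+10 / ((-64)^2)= 58492933 / 2048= 28561.00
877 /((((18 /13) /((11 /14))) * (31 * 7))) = 125411 /54684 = 2.29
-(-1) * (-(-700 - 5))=705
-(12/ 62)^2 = -36/ 961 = -0.04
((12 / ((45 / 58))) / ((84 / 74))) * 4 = 17168 / 315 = 54.50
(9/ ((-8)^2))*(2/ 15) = 3/ 160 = 0.02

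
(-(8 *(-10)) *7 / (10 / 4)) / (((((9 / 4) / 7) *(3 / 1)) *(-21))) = -11.06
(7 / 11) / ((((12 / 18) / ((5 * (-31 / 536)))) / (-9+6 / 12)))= 55335 / 23584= 2.35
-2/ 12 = -1/ 6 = -0.17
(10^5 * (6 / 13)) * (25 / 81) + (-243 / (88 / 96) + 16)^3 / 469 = -4099164224000 / 219107889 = -18708.43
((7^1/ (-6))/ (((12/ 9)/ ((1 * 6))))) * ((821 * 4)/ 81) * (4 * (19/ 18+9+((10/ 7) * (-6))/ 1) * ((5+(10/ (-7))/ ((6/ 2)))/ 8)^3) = -131630211625/ 576108288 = -228.48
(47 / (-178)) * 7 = -329 / 178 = -1.85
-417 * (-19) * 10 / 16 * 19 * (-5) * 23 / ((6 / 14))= -201970475 / 8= -25246309.38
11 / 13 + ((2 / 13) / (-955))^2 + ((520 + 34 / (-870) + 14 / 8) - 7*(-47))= 45675830480957 / 53638014300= 851.56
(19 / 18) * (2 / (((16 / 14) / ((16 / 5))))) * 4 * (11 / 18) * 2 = 28.90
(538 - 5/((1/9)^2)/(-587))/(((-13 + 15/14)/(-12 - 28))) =177078160/98029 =1806.39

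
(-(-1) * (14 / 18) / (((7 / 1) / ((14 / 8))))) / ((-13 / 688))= -1204 / 117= -10.29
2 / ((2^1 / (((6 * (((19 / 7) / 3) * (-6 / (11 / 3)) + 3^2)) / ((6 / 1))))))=579 / 77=7.52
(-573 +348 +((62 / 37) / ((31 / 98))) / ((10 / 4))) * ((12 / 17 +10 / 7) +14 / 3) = -100113724 / 66045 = -1515.84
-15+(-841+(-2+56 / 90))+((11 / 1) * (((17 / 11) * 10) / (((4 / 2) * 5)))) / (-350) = -2700893 / 3150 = -857.43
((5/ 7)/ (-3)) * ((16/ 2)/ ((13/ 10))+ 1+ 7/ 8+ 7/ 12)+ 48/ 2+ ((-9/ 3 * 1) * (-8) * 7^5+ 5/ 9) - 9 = 880985207/ 2184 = 403381.51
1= 1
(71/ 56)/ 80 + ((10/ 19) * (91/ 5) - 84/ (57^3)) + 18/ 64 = 2731143161/ 276554880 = 9.88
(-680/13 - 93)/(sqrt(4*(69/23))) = -1889*sqrt(3)/78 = -41.95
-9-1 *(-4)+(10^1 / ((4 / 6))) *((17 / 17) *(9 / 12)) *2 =35 / 2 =17.50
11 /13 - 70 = -899 /13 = -69.15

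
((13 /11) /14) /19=13 /2926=0.00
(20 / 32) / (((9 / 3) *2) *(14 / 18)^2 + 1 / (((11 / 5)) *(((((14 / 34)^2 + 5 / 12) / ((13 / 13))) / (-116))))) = -0.01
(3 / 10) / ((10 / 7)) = 21 / 100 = 0.21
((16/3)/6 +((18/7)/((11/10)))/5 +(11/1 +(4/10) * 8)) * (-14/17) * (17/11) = -107806/5445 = -19.80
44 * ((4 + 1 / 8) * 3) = 1089 / 2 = 544.50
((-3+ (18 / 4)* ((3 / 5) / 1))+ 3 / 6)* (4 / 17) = 4 / 85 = 0.05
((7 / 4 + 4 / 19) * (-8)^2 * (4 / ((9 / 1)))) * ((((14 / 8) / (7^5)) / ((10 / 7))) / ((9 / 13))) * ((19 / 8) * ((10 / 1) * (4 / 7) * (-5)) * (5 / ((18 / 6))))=-387400 / 583443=-0.66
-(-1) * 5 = 5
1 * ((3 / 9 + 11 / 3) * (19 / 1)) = 76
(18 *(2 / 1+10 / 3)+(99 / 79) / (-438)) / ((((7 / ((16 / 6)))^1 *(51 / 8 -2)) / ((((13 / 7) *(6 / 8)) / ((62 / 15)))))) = 172728036 / 61320511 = 2.82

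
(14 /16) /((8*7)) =1 /64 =0.02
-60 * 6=-360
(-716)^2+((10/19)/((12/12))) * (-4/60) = 29221390/57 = 512655.96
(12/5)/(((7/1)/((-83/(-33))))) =332/385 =0.86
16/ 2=8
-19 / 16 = -1.19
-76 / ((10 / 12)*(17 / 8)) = -42.92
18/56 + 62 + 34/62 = 54571/868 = 62.87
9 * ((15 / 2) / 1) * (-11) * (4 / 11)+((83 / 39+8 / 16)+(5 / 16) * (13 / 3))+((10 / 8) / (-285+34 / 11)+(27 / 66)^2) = -62246663839 / 234137904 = -265.85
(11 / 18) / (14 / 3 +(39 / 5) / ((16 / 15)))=88 / 1725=0.05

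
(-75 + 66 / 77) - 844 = -918.14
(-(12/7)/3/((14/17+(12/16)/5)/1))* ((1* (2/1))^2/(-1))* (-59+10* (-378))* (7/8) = -2610520/331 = -7886.77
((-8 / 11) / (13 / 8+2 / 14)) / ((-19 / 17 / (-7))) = -53312 / 20691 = -2.58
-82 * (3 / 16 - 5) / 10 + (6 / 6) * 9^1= 3877 / 80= 48.46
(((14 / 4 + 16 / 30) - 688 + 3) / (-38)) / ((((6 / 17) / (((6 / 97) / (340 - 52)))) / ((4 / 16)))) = 347293 / 127388160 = 0.00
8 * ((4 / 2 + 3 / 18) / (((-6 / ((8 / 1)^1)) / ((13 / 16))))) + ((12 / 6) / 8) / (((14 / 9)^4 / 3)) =-25792069 / 1382976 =-18.65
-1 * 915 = -915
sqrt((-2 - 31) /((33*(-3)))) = sqrt(3) /3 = 0.58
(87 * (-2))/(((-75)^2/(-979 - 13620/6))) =62814/625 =100.50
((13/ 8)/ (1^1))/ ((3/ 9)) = 4.88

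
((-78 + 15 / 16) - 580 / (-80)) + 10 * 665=105283 / 16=6580.19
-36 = -36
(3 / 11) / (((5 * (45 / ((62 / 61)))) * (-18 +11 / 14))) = -0.00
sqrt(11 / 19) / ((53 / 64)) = 64*sqrt(209) / 1007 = 0.92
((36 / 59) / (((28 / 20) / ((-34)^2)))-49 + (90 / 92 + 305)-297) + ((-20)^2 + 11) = 874.80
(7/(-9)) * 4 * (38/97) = -1064/873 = -1.22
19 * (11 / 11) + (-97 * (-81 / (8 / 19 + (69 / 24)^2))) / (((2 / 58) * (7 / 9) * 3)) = 277537541 / 24647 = 11260.50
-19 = -19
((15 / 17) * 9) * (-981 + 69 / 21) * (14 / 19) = -1847880 / 323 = -5720.99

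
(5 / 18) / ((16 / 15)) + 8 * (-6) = -4583 / 96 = -47.74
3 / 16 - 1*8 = -125 / 16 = -7.81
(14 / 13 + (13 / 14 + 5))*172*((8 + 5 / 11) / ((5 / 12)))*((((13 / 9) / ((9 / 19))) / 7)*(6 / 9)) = 34444720 / 4851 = 7100.54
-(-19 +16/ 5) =15.80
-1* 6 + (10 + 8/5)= 28/5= 5.60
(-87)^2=7569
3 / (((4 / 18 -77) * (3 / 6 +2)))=-0.02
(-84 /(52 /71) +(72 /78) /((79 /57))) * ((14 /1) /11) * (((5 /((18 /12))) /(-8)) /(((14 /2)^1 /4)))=390350 /11297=34.55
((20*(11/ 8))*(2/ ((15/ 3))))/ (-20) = -11/ 20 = -0.55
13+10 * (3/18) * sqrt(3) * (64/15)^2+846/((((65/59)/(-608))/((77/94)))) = -24858451/65+4096 * sqrt(3)/135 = -382385.16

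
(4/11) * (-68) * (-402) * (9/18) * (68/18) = 619616/33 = 18776.24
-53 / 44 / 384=-53 / 16896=-0.00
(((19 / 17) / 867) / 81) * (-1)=-19 / 1193859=-0.00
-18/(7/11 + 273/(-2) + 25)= 44/271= 0.16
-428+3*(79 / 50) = -21163 / 50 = -423.26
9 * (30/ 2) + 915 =1050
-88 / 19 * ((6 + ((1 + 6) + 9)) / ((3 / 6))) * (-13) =50336 / 19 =2649.26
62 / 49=1.27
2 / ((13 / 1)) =2 / 13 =0.15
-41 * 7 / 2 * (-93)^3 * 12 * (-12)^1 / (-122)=8310616524 / 61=136239615.15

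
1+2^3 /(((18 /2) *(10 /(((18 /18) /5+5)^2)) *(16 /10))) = 563 /225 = 2.50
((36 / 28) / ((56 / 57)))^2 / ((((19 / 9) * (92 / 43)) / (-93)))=-498511341 / 14137088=-35.26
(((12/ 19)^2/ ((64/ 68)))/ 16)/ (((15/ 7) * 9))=119/ 86640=0.00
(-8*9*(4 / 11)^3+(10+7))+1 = 19350 / 1331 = 14.54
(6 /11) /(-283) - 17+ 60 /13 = -12.39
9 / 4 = 2.25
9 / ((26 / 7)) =63 / 26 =2.42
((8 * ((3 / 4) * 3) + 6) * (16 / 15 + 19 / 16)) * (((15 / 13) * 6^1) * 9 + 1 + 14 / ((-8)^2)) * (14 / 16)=100079049 / 33280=3007.18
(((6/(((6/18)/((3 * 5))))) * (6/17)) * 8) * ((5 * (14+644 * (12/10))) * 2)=101969280/17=5998192.94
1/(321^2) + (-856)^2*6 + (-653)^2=496948710826/103041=4822825.00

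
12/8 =3/2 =1.50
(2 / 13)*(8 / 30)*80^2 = 10240 / 39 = 262.56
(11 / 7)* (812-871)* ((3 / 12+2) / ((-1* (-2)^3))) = -26.08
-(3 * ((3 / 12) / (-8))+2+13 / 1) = -477 / 32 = -14.91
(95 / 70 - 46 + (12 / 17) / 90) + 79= 122683 / 3570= 34.36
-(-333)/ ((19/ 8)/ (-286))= -761904/ 19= -40100.21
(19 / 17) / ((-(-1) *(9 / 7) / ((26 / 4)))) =1729 / 306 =5.65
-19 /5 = -3.80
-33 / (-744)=11 / 248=0.04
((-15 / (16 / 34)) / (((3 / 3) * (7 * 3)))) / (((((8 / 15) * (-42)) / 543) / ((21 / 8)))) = 692325 / 7168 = 96.59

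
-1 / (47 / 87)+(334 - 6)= 15329 / 47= 326.15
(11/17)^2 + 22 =6479/289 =22.42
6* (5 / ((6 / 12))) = 60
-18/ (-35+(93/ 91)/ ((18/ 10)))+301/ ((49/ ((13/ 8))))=691223/ 65800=10.50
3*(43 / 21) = 43 / 7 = 6.14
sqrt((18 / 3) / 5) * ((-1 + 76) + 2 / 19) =1427 * sqrt(30) / 95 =82.27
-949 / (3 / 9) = -2847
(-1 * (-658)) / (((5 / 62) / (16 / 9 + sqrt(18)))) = 49121.80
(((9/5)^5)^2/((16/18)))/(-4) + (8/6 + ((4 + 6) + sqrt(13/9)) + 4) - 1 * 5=-84455678827/937500000 + sqrt(13)/3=-88.88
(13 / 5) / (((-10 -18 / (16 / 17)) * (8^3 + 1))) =-0.00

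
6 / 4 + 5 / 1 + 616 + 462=2169 / 2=1084.50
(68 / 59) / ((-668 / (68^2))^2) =90870848 / 1645451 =55.23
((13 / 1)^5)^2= 137858491849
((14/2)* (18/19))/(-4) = -63/38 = -1.66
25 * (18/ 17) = 450/ 17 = 26.47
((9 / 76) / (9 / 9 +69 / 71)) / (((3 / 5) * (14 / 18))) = 1917 / 14896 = 0.13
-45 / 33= -15 / 11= -1.36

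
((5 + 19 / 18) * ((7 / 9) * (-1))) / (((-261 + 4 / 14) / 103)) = 550123 / 295650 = 1.86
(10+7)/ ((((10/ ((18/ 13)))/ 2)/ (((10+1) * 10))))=517.85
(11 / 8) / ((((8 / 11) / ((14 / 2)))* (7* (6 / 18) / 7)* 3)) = 847 / 64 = 13.23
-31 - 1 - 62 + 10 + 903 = 819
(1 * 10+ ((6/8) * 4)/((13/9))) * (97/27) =15229/351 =43.39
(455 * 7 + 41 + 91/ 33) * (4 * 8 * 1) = 3409568/ 33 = 103320.24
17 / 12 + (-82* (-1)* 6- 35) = 5501 / 12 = 458.42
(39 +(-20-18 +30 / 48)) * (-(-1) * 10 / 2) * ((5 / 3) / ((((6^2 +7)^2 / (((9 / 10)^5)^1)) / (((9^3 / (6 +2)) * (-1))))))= -186535791 / 473344000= -0.39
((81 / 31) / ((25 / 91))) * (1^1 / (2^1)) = 7371 / 1550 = 4.76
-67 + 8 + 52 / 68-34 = -1568 / 17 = -92.24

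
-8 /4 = -2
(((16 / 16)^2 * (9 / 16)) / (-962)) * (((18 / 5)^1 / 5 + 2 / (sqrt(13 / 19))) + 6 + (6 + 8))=-63 / 5200-9 * sqrt(247) / 100048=-0.01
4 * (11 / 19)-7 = -89 / 19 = -4.68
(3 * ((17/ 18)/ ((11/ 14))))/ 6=119/ 198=0.60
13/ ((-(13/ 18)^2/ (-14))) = 4536/ 13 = 348.92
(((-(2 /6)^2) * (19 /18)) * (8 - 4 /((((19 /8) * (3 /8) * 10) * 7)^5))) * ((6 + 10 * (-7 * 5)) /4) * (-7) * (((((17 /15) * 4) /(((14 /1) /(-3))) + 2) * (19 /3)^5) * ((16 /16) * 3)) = -826202557004694764896 /46520462953125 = -17759981.41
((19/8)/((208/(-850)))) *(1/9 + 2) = -153425/7488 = -20.49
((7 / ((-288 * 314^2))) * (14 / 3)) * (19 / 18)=-931 / 766682496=-0.00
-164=-164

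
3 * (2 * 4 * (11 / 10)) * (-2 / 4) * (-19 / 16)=627 / 40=15.68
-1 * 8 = -8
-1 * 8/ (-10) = 4/ 5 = 0.80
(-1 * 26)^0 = 1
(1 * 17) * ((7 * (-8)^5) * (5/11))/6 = -9748480/33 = -295408.48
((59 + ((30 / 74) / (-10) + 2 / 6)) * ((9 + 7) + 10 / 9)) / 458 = 1013551 / 457542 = 2.22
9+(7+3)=19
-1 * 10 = -10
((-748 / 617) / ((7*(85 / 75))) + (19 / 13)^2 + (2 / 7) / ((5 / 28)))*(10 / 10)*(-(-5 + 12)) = -13077383 / 521365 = -25.08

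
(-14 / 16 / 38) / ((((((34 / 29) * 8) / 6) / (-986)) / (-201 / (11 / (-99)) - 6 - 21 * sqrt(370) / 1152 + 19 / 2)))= 64021125 / 2432 - 41209 * sqrt(370) / 155648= 26319.38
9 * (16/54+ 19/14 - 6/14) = 11.02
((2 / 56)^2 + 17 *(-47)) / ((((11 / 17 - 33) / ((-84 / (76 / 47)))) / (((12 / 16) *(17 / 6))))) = -5105156967 / 1872640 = -2726.18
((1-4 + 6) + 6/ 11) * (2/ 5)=78/ 55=1.42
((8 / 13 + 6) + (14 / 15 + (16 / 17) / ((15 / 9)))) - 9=-2939 / 3315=-0.89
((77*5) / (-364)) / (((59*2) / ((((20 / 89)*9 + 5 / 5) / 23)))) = -14795 / 12560392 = -0.00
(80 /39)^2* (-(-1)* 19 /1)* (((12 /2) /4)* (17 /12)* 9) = 258400 /169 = 1528.99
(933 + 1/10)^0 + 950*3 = 2851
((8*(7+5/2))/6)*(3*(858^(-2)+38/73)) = 531511795/26869986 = 19.78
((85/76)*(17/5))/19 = 289/1444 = 0.20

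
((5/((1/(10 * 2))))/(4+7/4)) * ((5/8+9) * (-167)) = -27954.35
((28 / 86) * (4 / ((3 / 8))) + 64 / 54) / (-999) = -5408 / 1159839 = -0.00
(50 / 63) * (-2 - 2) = -200 / 63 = -3.17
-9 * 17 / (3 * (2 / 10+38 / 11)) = -935 / 67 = -13.96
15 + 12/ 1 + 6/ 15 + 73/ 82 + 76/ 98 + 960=19870331/ 20090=989.07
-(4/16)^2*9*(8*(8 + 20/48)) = -303/8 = -37.88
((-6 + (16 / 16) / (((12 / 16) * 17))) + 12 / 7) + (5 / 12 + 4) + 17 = 24575 / 1428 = 17.21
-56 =-56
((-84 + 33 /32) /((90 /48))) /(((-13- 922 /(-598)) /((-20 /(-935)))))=17641 /213554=0.08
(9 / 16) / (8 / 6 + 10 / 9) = 81 / 352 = 0.23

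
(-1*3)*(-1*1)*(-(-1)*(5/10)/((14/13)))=39/28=1.39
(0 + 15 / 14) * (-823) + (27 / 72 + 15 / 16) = -880.47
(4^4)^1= 256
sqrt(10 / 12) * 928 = 464 * sqrt(30) / 3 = 847.14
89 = 89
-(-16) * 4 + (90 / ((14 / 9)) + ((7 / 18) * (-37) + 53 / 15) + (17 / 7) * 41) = 132661 / 630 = 210.57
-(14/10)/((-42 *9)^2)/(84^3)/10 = -1/604913702400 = -0.00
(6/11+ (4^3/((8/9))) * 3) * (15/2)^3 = 4019625/44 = 91355.11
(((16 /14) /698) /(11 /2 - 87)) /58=-4 /11548061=-0.00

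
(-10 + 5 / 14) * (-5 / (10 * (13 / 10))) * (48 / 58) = 8100 / 2639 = 3.07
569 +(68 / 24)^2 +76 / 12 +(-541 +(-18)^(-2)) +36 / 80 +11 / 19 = 1335641 / 30780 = 43.39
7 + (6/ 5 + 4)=61/ 5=12.20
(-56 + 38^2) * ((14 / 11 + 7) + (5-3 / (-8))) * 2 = 416747 / 11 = 37886.09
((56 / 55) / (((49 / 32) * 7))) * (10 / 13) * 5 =2560 / 7007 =0.37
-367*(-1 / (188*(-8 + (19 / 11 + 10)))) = 0.52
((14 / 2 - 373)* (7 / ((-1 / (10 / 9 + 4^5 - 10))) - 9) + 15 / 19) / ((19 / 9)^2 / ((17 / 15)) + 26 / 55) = 178432307955 / 301853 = 591123.19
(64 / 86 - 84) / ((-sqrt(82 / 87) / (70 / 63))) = 17900 * sqrt(7134) / 15867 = 95.29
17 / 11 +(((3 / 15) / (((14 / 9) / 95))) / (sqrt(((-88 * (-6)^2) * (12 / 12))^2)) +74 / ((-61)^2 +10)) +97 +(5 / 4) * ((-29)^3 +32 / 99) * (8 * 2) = -1646921276287 / 3377088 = -487674.97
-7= -7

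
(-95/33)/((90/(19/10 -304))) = 19133/1980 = 9.66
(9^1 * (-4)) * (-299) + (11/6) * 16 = 32380/3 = 10793.33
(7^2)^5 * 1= 282475249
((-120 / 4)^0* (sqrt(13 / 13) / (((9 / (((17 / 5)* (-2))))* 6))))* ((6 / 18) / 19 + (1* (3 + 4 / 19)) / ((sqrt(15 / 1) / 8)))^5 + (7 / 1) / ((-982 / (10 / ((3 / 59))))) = -4234683280879304* sqrt(15) / 10153553461875-238949410859312 / 10495567894275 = -1638.05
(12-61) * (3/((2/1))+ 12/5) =-1911/10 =-191.10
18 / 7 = 2.57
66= 66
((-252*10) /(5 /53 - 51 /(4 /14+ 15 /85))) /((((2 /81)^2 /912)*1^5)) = 5494320493200 /160691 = 34191837.09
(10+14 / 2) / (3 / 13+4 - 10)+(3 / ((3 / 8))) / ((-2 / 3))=-1121 / 75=-14.95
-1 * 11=-11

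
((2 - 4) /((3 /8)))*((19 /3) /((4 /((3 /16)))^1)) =-19 /12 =-1.58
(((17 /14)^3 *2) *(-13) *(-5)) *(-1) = -232.76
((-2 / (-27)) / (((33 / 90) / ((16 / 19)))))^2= 102400 / 3538161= 0.03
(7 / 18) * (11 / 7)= 11 / 18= 0.61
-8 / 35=-0.23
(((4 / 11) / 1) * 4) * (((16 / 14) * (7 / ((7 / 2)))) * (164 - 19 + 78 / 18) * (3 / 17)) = 16384 / 187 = 87.61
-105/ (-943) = 105/ 943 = 0.11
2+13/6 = 25/6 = 4.17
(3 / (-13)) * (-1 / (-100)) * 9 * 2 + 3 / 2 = 474 / 325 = 1.46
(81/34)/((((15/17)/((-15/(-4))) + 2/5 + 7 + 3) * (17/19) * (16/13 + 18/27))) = 0.13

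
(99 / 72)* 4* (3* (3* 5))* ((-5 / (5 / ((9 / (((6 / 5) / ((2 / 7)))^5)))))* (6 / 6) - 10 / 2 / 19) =-66.84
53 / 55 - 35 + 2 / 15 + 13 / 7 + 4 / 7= -36353 / 1155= -31.47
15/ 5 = 3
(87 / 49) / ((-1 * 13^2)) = -87 / 8281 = -0.01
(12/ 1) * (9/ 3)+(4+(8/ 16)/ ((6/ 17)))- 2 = 473/ 12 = 39.42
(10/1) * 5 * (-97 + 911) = 40700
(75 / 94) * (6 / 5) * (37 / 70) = 333 / 658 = 0.51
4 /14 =2 /7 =0.29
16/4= 4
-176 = -176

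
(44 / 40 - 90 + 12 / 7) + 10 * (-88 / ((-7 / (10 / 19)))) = -27957 / 1330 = -21.02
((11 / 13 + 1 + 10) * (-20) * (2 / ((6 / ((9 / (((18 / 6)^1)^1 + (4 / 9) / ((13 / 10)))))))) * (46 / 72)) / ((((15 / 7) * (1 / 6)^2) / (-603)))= 23401224 / 17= 1376542.59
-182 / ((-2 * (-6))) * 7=-637 / 6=-106.17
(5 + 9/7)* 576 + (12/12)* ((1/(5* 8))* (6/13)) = 6589461/1820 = 3620.58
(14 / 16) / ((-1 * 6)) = -7 / 48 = -0.15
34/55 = 0.62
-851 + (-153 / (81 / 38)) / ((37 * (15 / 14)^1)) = -4259789 / 4995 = -852.81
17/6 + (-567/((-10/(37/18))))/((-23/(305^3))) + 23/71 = -2817418624205/19596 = -143775190.05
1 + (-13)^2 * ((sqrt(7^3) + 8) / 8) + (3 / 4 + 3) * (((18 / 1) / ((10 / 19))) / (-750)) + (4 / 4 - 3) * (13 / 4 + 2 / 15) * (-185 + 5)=1779.07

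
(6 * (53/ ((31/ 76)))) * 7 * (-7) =-1184232/ 31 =-38201.03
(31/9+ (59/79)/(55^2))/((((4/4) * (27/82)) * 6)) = 303758996/174212775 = 1.74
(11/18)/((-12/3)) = -11/72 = -0.15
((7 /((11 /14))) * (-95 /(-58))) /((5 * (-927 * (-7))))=133 /295713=0.00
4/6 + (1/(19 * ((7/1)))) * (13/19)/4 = 20255/30324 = 0.67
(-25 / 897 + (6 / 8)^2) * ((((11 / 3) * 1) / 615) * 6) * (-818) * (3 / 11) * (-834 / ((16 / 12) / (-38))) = -24864410211 / 245180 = -101412.88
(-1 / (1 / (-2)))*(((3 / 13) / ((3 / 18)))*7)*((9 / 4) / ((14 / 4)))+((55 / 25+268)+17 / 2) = 37851 / 130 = 291.16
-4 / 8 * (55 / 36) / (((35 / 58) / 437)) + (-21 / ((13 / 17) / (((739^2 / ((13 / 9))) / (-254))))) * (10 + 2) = 2650094394187 / 5408676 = 489971.00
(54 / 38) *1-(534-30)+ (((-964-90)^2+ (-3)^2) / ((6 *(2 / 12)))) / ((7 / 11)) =232116482 / 133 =1745236.71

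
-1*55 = -55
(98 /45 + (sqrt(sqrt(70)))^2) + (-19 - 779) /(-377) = 72856 /16965 + sqrt(70) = 12.66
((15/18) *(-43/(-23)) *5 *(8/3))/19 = 4300/3933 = 1.09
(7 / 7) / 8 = 1 / 8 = 0.12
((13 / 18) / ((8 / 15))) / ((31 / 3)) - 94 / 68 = -1.25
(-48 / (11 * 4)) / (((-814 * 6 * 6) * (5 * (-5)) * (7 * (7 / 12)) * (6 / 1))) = -1 / 16452975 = -0.00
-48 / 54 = -0.89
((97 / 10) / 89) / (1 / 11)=1067 / 890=1.20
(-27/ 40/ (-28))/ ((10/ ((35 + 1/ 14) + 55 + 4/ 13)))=444123/ 2038400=0.22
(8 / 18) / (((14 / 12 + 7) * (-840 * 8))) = -1 / 123480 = -0.00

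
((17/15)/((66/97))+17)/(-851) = -18479/842490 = -0.02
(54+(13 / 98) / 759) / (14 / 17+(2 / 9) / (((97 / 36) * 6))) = 64.50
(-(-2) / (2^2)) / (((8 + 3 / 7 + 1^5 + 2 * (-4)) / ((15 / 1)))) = 21 / 4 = 5.25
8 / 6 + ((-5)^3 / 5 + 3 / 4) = -22.92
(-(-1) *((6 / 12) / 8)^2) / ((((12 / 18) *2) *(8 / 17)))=51 / 8192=0.01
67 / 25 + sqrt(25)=192 / 25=7.68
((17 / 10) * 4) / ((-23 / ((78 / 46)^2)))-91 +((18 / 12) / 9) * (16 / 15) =-10038391 / 109503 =-91.67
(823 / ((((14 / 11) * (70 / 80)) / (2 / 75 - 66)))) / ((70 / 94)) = -8421317872 / 128625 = -65471.86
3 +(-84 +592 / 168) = -1627 / 21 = -77.48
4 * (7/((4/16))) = 112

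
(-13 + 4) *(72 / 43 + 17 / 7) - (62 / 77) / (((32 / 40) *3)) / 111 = -81435155 / 2205126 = -36.93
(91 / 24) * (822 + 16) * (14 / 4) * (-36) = -800709 / 2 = -400354.50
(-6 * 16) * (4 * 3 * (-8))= 9216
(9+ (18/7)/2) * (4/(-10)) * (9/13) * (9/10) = -5832/2275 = -2.56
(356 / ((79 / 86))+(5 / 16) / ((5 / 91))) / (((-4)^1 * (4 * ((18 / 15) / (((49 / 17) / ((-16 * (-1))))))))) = -121776025 / 33005568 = -3.69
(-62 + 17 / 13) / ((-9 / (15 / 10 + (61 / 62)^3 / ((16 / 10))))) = 1050643183 / 74358336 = 14.13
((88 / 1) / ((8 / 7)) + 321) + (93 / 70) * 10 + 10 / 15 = 8651 / 21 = 411.95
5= 5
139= 139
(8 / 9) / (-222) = -4 / 999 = -0.00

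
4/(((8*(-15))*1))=-1/30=-0.03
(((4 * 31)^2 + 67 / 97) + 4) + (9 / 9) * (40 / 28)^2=15382.73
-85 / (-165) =17 / 33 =0.52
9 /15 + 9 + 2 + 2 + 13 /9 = 677 /45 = 15.04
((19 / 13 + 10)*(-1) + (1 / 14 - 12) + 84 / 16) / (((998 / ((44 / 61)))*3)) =-24211 / 5539898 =-0.00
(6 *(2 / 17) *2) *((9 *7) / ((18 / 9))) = 756 / 17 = 44.47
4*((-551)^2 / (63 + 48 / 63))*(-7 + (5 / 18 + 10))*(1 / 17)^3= 250774426 / 19735521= 12.71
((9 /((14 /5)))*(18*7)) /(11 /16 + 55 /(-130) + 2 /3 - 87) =-252720 /53707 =-4.71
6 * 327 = 1962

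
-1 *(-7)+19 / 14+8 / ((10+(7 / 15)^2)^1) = 294183 / 32186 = 9.14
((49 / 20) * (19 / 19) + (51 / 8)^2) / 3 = 13789 / 960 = 14.36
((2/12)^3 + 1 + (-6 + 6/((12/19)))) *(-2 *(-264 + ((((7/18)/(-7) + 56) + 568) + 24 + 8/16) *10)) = -13618108/243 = -56041.60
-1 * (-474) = 474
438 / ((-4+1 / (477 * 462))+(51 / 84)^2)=-5405333472 / 44814571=-120.62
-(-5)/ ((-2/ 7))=-35/ 2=-17.50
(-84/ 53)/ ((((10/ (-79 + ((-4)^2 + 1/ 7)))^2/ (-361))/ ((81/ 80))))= 42457932/ 1855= 22888.37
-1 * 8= -8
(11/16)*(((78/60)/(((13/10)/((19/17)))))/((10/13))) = 2717/2720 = 1.00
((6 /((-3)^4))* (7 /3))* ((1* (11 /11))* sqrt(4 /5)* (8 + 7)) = 28* sqrt(5) /27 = 2.32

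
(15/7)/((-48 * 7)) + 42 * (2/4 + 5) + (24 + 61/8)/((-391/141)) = 2926685/13328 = 219.59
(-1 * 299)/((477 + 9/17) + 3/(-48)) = -81328/129871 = -0.63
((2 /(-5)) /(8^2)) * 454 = -227 /80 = -2.84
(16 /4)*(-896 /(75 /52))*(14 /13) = -200704 /75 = -2676.05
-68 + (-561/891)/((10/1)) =-18377/270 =-68.06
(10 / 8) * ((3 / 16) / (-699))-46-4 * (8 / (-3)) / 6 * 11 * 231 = 200029553 / 44736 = 4471.33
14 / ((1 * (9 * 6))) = 7 / 27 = 0.26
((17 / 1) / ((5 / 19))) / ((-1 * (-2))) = 323 / 10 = 32.30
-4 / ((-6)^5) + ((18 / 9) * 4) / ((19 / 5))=77779 / 36936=2.11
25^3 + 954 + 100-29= 16650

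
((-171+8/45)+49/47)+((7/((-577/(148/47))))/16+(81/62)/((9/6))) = -25560304997/151324020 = -168.91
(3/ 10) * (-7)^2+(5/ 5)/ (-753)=110681/ 7530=14.70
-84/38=-42/19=-2.21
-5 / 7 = -0.71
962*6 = 5772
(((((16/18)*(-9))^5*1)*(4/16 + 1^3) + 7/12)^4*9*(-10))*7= -2042716421150530329069635/1152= -1773191337804279799539.61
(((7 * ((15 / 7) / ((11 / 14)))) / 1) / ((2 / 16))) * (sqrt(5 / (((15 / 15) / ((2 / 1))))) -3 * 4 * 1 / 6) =-3360 / 11 + 1680 * sqrt(10) / 11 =177.51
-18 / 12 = -3 / 2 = -1.50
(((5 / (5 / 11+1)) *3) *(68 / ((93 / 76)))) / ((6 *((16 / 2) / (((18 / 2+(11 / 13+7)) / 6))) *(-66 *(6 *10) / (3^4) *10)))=-70737 / 1031680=-0.07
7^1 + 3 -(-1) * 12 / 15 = 54 / 5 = 10.80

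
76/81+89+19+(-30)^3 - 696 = -2234552/81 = -27587.06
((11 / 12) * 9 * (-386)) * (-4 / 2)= 6369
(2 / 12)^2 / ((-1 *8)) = -1 / 288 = -0.00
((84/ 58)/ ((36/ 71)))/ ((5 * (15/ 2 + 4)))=497/ 10005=0.05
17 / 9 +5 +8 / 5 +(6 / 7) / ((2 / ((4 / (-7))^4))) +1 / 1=9.53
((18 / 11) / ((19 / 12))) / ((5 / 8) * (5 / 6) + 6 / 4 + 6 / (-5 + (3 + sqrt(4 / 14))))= -0.50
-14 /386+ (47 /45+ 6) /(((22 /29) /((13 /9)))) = 23002867 /1719630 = 13.38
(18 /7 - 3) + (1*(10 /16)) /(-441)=-1517 /3528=-0.43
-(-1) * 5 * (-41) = -205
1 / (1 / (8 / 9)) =8 / 9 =0.89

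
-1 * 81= -81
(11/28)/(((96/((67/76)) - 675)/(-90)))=11055/177002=0.06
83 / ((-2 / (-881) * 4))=9140.38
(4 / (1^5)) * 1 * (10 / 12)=10 / 3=3.33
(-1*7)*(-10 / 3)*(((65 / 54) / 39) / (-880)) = -35 / 42768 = -0.00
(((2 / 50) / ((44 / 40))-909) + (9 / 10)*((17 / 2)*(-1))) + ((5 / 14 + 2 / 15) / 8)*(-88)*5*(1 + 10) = -1121137 / 924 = -1213.35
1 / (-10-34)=-1 / 44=-0.02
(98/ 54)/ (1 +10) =49/ 297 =0.16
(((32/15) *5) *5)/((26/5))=400/39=10.26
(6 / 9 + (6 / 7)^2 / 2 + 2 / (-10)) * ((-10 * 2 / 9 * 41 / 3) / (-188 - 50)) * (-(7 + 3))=-502660 / 472311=-1.06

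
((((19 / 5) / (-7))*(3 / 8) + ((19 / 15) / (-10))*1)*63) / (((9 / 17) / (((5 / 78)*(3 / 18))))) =-0.42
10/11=0.91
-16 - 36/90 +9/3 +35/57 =-3644/285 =-12.79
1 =1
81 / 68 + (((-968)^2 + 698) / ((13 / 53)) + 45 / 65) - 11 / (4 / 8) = 3379532305 / 884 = 3823000.35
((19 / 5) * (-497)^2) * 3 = 14079513 / 5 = 2815902.60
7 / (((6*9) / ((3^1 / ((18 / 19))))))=0.41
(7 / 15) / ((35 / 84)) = 28 / 25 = 1.12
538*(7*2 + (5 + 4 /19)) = 196370 /19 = 10335.26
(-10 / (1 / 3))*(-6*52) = 9360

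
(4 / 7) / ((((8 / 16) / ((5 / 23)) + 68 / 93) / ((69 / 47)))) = 256680 / 927451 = 0.28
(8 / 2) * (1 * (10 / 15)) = 8 / 3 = 2.67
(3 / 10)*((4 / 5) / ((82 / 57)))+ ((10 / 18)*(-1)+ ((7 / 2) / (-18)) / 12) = -179303 / 442800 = -0.40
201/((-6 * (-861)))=67/1722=0.04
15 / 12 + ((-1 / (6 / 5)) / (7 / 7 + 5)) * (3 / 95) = 71 / 57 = 1.25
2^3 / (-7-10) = -8 / 17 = -0.47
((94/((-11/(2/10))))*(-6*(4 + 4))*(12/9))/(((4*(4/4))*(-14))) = -752/385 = -1.95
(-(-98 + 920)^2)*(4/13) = -2702736/13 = -207902.77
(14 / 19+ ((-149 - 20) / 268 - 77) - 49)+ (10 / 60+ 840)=714.27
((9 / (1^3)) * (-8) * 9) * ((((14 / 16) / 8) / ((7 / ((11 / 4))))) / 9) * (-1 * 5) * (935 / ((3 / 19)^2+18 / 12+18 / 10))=278466375 / 64016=4349.95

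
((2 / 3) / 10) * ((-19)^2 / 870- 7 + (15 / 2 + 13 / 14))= 0.12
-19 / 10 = -1.90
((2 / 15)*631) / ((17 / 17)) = 1262 / 15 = 84.13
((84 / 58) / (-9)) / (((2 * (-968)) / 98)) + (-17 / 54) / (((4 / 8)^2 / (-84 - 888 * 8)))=1143429733 / 126324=9051.56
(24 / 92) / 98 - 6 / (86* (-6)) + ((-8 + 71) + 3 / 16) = 63.20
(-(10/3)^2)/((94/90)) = -500/47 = -10.64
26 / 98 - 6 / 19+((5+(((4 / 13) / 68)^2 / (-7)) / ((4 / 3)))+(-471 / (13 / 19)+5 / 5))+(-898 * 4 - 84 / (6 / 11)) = -805460976199 / 181883884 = -4428.44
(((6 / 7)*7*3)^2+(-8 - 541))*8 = -1800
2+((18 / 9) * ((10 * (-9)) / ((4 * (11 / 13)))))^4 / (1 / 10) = 1171179535532 / 14641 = 79993138.14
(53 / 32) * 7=371 / 32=11.59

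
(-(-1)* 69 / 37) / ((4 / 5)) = 345 / 148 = 2.33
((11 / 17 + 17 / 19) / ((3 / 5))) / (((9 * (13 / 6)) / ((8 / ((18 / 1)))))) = 6640 / 113373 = 0.06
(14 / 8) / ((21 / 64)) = 16 / 3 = 5.33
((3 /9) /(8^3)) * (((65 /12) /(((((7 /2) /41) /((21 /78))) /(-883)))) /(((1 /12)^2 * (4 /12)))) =-543045 /128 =-4242.54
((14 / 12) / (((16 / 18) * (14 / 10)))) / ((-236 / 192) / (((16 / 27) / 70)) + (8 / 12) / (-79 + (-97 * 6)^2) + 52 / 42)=-284461800 / 43680350491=-0.01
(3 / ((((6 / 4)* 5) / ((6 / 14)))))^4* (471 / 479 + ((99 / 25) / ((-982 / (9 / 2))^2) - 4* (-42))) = 12903021615069 / 88412689859375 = 0.15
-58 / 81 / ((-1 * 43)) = 0.02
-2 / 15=-0.13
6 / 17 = 0.35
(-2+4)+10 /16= 21 /8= 2.62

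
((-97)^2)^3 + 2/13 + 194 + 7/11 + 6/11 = 832972005124.34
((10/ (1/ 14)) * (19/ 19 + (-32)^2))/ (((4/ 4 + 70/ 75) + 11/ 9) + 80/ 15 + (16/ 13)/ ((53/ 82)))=317801250/ 23017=13807.24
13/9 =1.44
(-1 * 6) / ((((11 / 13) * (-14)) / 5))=195 / 77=2.53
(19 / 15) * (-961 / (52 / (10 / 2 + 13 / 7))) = -73036 / 455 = -160.52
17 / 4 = 4.25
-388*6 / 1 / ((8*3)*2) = -97 / 2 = -48.50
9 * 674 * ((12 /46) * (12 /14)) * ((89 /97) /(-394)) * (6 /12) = -4858866 /3076549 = -1.58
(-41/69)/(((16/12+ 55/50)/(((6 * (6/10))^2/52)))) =-0.06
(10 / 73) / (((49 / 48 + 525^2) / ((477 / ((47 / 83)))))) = 19003680 / 45392298119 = 0.00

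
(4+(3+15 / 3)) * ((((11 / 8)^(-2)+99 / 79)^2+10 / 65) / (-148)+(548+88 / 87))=6587.87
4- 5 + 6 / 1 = 5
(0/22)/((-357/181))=0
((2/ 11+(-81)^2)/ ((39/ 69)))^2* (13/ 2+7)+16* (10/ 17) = 1264788405266099/ 695266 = 1819143184.43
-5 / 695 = -1 / 139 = -0.01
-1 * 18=-18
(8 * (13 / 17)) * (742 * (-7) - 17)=-31879.06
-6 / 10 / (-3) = 1 / 5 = 0.20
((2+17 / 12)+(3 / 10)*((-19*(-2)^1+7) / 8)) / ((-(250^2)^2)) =-49 / 37500000000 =-0.00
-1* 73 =-73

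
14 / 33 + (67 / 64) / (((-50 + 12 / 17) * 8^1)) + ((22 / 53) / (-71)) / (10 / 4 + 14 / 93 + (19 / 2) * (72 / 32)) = 36479825139551 / 86579585664000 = 0.42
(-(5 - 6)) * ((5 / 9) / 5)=1 / 9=0.11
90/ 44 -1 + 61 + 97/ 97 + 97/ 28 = 66.51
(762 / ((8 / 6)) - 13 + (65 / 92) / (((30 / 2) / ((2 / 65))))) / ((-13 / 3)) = -192683 / 1495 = -128.88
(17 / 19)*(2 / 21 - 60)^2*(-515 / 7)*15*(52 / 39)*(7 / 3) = -277106956400 / 25137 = -11023867.46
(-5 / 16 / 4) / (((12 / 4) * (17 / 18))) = -15 / 544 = -0.03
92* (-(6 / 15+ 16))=-1508.80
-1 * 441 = -441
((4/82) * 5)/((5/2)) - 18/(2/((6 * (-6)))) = 13288/41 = 324.10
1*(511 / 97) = 511 / 97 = 5.27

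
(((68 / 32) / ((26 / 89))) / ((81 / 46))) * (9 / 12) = 34799 / 11232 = 3.10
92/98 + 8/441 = 422/441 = 0.96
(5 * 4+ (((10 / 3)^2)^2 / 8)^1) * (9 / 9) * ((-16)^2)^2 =188088320 / 81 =2322078.02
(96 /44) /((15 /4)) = 32 /55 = 0.58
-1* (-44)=44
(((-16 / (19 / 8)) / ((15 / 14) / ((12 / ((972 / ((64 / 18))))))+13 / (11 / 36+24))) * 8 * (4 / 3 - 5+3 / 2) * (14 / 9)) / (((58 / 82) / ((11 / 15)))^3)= 3829560972869632 / 471864977000253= 8.12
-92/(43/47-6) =4324/239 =18.09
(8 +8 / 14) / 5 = 12 / 7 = 1.71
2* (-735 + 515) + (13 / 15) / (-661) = -4362613 / 9915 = -440.00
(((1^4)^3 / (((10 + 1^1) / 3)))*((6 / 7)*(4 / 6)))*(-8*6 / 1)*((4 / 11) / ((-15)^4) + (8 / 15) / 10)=-1901056 / 4764375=-0.40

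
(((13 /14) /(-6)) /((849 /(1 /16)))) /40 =-13 /45642240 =-0.00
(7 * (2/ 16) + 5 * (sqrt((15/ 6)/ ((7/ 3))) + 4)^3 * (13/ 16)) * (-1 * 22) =-96437/ 14 -491205 * sqrt(210)/ 1568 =-11428.05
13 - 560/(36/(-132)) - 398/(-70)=217562/105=2072.02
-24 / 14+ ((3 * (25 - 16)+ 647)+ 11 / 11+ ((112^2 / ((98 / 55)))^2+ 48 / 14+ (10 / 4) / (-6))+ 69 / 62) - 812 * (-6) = 49567149.41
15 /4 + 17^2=1171 /4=292.75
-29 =-29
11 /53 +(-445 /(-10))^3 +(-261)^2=66246749 /424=156242.33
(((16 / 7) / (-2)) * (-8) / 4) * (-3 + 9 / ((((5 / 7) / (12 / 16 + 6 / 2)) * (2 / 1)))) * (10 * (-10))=-33000 / 7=-4714.29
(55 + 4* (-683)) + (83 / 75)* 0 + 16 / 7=-18723 / 7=-2674.71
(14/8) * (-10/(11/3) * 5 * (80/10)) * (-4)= 8400/11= 763.64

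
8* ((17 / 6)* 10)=680 / 3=226.67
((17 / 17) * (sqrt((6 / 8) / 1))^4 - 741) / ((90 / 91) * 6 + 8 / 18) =-9702693 / 83584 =-116.08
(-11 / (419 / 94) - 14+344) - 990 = -277574 / 419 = -662.47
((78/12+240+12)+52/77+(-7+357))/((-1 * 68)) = -93813/10472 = -8.96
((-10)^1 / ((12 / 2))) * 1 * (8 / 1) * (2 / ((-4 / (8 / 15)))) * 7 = 224 / 9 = 24.89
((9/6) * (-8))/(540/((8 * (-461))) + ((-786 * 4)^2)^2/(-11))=40568/30028927112700399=0.00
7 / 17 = 0.41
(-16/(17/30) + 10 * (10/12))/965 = -203/9843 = -0.02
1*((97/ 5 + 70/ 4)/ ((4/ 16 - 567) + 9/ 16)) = -0.07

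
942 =942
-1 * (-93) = 93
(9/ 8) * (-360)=-405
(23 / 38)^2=529 / 1444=0.37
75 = 75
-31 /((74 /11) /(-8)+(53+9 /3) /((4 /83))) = -1364 /51091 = -0.03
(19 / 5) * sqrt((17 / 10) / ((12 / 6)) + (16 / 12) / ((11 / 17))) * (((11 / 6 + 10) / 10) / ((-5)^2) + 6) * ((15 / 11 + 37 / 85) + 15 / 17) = 432078943 * sqrt(316965) / 2314125000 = 105.12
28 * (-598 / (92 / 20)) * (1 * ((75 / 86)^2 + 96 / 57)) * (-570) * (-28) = -262607326800 / 1849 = -142026677.56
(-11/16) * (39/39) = -11/16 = -0.69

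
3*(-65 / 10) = -39 / 2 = -19.50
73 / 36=2.03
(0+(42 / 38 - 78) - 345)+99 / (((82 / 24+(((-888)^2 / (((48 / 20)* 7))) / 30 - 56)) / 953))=-867510300 / 2413133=-359.50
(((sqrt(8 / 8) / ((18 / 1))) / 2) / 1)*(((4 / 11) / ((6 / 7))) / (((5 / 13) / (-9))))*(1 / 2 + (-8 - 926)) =169897 / 660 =257.42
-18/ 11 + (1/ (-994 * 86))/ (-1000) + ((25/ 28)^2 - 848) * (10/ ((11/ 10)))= -50706370258923/ 6582268000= -7703.48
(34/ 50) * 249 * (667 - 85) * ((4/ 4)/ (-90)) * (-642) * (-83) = -7293094962/ 125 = -58344759.70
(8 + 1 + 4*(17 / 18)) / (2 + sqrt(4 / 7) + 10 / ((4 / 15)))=127190 / 393039 - 920*sqrt(7) / 393039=0.32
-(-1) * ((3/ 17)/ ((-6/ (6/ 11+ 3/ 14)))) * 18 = -1053/ 2618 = -0.40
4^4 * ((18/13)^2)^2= 940.93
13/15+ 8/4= 43/15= 2.87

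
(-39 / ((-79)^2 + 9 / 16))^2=0.00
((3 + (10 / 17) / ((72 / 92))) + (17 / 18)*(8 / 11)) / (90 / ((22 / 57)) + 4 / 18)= 7470 / 392819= 0.02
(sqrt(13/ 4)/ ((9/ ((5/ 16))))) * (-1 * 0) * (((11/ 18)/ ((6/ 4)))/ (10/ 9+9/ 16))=0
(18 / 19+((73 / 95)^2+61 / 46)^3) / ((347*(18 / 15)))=571495491670626179 / 29793796536310350000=0.02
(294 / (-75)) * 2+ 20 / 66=-6218 / 825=-7.54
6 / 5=1.20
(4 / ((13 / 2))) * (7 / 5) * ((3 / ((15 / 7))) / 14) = 0.09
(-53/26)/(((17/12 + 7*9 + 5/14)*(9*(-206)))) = 371/21856497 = 0.00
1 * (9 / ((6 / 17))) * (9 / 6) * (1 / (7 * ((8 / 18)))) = 1377 / 112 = 12.29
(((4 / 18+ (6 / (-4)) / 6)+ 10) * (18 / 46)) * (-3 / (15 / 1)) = -359 / 460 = -0.78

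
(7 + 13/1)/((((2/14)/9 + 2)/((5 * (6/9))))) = 4200/127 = 33.07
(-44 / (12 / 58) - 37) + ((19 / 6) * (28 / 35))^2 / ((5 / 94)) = -145139 / 1125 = -129.01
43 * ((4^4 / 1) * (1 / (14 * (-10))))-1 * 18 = -3382 / 35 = -96.63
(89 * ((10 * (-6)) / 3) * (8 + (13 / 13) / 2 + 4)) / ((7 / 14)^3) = -178000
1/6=0.17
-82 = -82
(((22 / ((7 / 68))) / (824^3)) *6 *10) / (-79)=-2805 / 9668448496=-0.00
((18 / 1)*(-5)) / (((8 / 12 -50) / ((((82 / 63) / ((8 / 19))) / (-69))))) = -3895 / 47656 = -0.08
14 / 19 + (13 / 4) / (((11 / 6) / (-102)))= -37637 / 209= -180.08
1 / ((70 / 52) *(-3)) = -26 / 105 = -0.25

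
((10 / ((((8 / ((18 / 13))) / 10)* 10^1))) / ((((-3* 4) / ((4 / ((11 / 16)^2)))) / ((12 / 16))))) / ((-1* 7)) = 1440 / 11011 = 0.13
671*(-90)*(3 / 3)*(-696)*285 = 11978960400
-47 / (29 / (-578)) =936.76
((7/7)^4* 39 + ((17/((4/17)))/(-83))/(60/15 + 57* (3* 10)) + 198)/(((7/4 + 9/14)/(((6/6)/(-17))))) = -5.83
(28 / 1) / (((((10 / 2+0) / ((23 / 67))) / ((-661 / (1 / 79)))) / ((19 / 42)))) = -45639406 / 1005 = -45412.34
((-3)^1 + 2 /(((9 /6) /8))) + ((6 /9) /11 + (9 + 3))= 217 /11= 19.73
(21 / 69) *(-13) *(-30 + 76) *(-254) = 46228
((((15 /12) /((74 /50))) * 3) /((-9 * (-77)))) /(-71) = -125 /2427348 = -0.00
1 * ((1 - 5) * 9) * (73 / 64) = -657 / 16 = -41.06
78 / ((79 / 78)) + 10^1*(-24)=-162.99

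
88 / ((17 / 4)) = 352 / 17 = 20.71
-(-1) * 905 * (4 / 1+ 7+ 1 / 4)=40725 / 4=10181.25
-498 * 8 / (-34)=1992 / 17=117.18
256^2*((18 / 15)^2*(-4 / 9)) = -1048576 / 25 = -41943.04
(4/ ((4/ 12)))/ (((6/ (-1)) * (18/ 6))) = -2/ 3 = -0.67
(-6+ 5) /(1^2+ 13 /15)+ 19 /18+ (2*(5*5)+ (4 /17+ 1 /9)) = 72637 /1428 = 50.87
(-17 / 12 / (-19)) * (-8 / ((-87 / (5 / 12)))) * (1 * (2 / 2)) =85 / 29754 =0.00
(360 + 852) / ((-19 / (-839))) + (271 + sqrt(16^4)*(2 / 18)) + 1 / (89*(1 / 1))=819068684 / 15219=53818.82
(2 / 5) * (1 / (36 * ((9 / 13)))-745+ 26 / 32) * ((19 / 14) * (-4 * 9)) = 3664777 / 252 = 14542.77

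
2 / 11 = 0.18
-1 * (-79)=79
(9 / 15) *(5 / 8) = 3 / 8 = 0.38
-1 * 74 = -74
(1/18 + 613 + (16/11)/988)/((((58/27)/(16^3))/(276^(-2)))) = 1918858688/125044491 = 15.35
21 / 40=0.52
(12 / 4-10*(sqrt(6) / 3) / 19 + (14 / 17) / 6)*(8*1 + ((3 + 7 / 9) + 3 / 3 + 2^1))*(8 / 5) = 34048 / 459-112*sqrt(6) / 27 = 64.02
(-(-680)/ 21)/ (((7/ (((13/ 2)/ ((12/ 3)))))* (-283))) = -1105/ 41601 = -0.03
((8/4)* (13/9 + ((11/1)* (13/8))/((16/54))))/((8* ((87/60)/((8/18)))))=4.73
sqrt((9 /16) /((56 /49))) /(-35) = -0.02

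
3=3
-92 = -92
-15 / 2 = -7.50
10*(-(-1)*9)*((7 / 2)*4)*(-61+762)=883260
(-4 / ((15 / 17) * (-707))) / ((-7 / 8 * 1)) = -544 / 74235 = -0.01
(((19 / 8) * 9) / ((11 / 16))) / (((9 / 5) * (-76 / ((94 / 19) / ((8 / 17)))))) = -3995 / 1672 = -2.39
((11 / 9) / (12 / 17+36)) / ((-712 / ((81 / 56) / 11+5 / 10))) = -6613 / 223921152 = -0.00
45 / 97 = 0.46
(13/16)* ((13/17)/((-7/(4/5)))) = -169/2380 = -0.07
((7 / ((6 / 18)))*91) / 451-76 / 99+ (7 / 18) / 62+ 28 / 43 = 89319155 / 21642588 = 4.13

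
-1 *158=-158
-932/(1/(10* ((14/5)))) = -26096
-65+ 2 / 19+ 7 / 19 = -1226 / 19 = -64.53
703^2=494209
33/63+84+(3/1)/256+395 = 2577983/5376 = 479.54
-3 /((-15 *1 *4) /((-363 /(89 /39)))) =-14157 /1780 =-7.95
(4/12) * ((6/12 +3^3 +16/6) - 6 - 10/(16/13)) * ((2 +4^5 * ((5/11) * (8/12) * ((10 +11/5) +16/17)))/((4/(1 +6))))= 280370405/7344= 38176.80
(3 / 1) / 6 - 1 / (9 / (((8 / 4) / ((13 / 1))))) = 113 / 234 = 0.48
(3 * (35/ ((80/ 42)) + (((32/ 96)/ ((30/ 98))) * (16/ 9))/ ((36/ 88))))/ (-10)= -673799/ 97200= -6.93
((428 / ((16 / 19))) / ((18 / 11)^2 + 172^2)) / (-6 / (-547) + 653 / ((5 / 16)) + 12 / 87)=19510934795 / 2373509618955168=0.00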